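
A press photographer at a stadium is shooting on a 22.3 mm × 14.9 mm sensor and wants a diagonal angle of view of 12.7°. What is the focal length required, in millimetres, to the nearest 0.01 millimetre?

120.50 mm

Sensor diagonal = √(22.3² + 14.9²) = √719.3000 ≈ 26.8198 mm.
From α = 2·arctan(d/2f) we get f = d / (2·tan(α/2)).
With d = 26.8198 mm and α/2 = 6.35°, tan(α/2) ≈ 0.11128, so f ≈ 26.8198 / 0.22257 ≈ 120.5010 mm.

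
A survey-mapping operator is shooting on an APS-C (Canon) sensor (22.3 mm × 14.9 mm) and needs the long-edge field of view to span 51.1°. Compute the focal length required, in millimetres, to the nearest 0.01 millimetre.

23.32 mm

From α = 2·arctan(w/2f) we get f = w / (2·tan(α/2)).
With w = 22.3 mm and α/2 = 25.55°, tan(α/2) ≈ 0.47805, so f ≈ 22.3 / 0.95609 ≈ 23.3241 mm.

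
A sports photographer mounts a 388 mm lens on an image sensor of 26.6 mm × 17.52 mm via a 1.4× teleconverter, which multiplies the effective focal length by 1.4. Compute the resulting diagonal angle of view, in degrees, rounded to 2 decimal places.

3.36°

Effective focal length f = 388 × 1.4 = 543.2 mm.
Sensor diagonal = √(26.6² + 17.52²) = √1014.5104 ≈ 31.8514 mm.
α = 2·arctan(31.851 / (2 × 543.2)) = 2·arctan(0.02932) ≈ 3.3587°.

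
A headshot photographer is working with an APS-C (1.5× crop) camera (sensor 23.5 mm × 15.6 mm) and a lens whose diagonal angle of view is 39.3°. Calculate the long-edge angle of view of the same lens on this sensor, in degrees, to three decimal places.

Sensor diagonal = √(23.5² + 15.6²) = √795.6100 ≈ 28.2066 mm.
From the diagonal AOV: f = 28.2066 / (2·tan(19.65°)) = 28.2066 / 0.71414 ≈ 39.4975 mm.
Long-edge AOV = 2·arctan(23.5 / (2 × 39.4975)) = 2·arctan(0.29749) ≈ 33.1341°.

33.134°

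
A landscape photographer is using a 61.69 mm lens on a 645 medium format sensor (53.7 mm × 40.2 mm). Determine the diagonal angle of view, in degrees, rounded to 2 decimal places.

57.06°

Sensor diagonal = √(53.7² + 40.2²) = √4499.7300 ≈ 67.0800 mm.
Angle of view α = 2·arctan(d/2f) with d = 67.0800 mm and f = 61.69 mm.
d/2f = 0.54369; arctan(0.54369) ≈ 28.5323°, so α ≈ 57.0646°.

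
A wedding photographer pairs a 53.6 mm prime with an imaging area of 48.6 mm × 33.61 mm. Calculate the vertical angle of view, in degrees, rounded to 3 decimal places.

34.815°

Angle of view α = 2·arctan(h/2f) with h = 33.61 mm and f = 53.6 mm.
h/2f = 0.31353; arctan(0.31353) ≈ 17.4076°, so α ≈ 34.8151°.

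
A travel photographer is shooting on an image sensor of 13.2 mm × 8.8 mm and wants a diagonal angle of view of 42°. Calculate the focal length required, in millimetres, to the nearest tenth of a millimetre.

Sensor diagonal = √(13.2² + 8.8²) = √251.6800 ≈ 15.8644 mm.
From α = 2·arctan(d/2f) we get f = d / (2·tan(α/2)).
With d = 15.8644 mm and α/2 = 21°, tan(α/2) ≈ 0.38386, so f ≈ 15.8644 / 0.76773 ≈ 20.6641 mm.

20.7 mm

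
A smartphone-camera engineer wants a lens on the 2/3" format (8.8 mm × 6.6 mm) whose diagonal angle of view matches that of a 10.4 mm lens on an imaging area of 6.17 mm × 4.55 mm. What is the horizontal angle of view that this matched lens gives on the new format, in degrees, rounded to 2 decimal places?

Sensor diagonal = √(6.17² + 4.55²) = √58.7714 ≈ 7.6663 mm.
Sensor diagonal = √(8.8² + 6.6²) = √121.0000 ≈ 11.0000 mm.
Equal diagonal AOV ⇒ f₂ = f₁ · 11.0000/7.6663 = 10.4 × 1.43486 ≈ 14.9225 mm.
Horizontal AOV on the new format = 2·arctan(8.8 / (2 × 14.9225)) = 2·arctan(0.29486) ≈ 32.8569°.

32.86°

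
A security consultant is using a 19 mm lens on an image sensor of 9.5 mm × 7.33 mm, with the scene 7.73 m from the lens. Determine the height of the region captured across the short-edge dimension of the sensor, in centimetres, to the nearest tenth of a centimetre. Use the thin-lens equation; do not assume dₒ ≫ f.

dₒ: 7.73 m = 7730 mm.
Similar triangles through the lens centre give W/dₒ = h/dᵢ; with 1/f = 1/dₒ + 1/dᵢ this gives W = h·(dₒ − f)/f.
W = 7.33 mm × (7730 − 19) / 19 = 7.33 × 405.8421 ≈ 2974.823 mm = 297.482 cm.

297.5 cm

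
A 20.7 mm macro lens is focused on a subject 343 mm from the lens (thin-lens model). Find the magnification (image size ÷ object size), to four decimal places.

Thin lens: 1/f = 1/dₒ + 1/dᵢ → 1/dᵢ = 1/20.7 − 1/343 = 0.0453937 mm⁻¹, so dᵢ ≈ 22.0295 mm.
Magnification m = dᵢ/dₒ = 22.0295/343 ≈ 0.06423.

0.0642×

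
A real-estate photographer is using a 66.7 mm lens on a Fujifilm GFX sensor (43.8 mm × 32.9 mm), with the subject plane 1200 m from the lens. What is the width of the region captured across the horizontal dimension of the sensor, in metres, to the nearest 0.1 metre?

dₒ: 1200 m = 1.2e+06 mm.
Similar triangles through the lens centre give W/dₒ = w/dᵢ; with 1/f = 1/dₒ + 1/dᵢ this gives W = w·(dₒ − f)/f.
W = 43.8 mm × (1.2e+06 − 66.7) / 66.7 = 43.8 × 17990.0045 ≈ 787962.197 mm = 787.962 m.

788.0 m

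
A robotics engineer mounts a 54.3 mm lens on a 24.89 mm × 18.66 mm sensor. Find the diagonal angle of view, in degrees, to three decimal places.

31.968°

Sensor diagonal = √(24.89² + 18.66²) = √967.7077 ≈ 31.1080 mm.
Angle of view α = 2·arctan(d/2f) with d = 31.1080 mm and f = 54.3 mm.
d/2f = 0.28645; arctan(0.28645) ≈ 15.9841°, so α ≈ 31.9683°.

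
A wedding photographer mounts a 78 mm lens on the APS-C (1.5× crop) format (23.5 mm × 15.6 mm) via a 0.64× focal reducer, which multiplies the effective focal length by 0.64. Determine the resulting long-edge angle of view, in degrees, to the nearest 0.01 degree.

Effective focal length f = 78 × 0.64 = 49.92 mm.
α = 2·arctan(23.5 / (2 × 49.92)) = 2·arctan(0.23538) ≈ 26.4900°.

26.49°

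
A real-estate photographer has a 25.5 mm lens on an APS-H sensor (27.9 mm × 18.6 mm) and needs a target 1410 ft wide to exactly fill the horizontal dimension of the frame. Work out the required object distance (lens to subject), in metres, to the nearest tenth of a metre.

W: 1410 ft × 304.8 mm/ft = 429767.99 mm.
Magnification m = w/W = dᵢ/dₒ; combined with 1/f = 1/dₒ + 1/dᵢ this gives dₒ = f·(1 + W/w).
dₒ = 25.5 mm × (1 + 429768/27.9) = 25.5 × 15404.8705 ≈ 392824.197 mm = 392.824 m.

392.8 m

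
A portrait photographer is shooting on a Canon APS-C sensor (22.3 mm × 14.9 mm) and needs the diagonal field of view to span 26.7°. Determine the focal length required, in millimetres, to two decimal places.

56.51 mm

Sensor diagonal = √(22.3² + 14.9²) = √719.3000 ≈ 26.8198 mm.
From α = 2·arctan(d/2f) we get f = d / (2·tan(α/2)).
With d = 26.8198 mm and α/2 = 13.35°, tan(α/2) ≈ 0.23731, so f ≈ 26.8198 / 0.47462 ≈ 56.5075 mm.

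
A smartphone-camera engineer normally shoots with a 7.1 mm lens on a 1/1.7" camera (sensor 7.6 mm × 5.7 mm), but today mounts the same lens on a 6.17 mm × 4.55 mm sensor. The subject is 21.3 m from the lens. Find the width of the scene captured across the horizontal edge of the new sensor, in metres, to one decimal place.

18.5 m

The focal length stays 7.1 mm; the relevant sensor dimension is now w = 6.17 mm. Object distance dₒ = 21.3 m = 21300 mm.
Thin-lens field width W = w·(dₒ − f)/f = 6.17 × (21300 − 7.1)/7.1 ≈ 18503.830 mm = 18.5038 m.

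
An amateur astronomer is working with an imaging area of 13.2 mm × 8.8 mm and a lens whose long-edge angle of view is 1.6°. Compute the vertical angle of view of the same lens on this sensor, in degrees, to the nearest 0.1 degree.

From the long-edge AOV: f = 13.2 / (2·tan(0.8°)) = 13.2 / 0.02793 ≈ 472.6595 mm.
Vertical AOV = 2·arctan(8.8 / (2 × 472.6595)) = 2·arctan(0.00931) ≈ 1.0667°.

1.1°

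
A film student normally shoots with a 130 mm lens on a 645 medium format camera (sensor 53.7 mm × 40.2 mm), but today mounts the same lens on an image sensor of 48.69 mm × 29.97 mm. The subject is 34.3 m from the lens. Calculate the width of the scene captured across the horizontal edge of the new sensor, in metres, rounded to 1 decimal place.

12.8 m

The focal length stays 130 mm; the relevant sensor dimension is now w = 48.69 mm. Object distance dₒ = 34.3 m = 34300 mm.
Thin-lens field width W = w·(dₒ − f)/f = 48.69 × (34300 − 130)/130 ≈ 12797.979 mm = 12.798 m.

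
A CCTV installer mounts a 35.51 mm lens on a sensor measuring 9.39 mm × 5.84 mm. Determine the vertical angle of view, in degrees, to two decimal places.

9.40°

Angle of view α = 2·arctan(h/2f) with h = 5.84 mm and f = 35.51 mm.
h/2f = 0.08223; arctan(0.08223) ≈ 4.7009°, so α ≈ 9.4018°.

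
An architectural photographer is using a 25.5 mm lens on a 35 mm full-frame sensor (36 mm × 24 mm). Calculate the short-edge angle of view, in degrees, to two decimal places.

50.40°

Angle of view α = 2·arctan(h/2f) with h = 24 mm and f = 25.5 mm.
h/2f = 0.47059; arctan(0.47059) ≈ 25.2011°, so α ≈ 50.4022°.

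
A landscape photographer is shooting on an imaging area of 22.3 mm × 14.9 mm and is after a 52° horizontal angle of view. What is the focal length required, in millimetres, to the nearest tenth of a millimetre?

22.9 mm

From α = 2·arctan(w/2f) we get f = w / (2·tan(α/2)).
With w = 22.3 mm and α/2 = 26°, tan(α/2) ≈ 0.48773, so f ≈ 22.3 / 0.97547 ≈ 22.8609 mm.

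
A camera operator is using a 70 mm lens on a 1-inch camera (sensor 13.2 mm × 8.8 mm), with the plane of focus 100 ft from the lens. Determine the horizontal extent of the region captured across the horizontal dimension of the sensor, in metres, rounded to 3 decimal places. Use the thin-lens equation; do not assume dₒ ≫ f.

5.734 m

dₒ: 100 ft × 304.8 mm/ft = 30480.00 mm.
Similar triangles through the lens centre give W/dₒ = w/dᵢ; with 1/f = 1/dₒ + 1/dᵢ this gives W = w·(dₒ − f)/f.
W = 13.2 mm × (30480 − 70) / 70 = 13.2 × 434.4286 ≈ 5734.457 mm = 5.73446 m.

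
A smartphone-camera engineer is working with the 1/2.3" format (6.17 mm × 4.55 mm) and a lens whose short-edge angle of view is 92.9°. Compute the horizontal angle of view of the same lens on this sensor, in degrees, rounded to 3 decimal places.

From the short-edge AOV: f = 4.55 / (2·tan(46.45°)) = 4.55 / 2.10388 ≈ 2.1627 mm.
Horizontal AOV = 2·arctan(6.17 / (2 × 2.1627)) = 2·arctan(1.42648) ≈ 109.9370°.

109.937°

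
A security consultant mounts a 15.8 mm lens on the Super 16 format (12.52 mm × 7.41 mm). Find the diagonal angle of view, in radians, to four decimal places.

0.8629 rad

Sensor diagonal = √(12.52² + 7.41²) = √211.6585 ≈ 14.5485 mm.
Angle of view α = 2·arctan(d/2f) with d = 14.5485 mm and f = 15.8 mm.
d/2f = 0.46040; arctan(0.46040) ≈ 0.4315 rad, so α ≈ 0.8629 rad.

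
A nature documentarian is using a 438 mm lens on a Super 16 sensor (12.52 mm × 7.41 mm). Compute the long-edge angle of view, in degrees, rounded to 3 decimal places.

Angle of view α = 2·arctan(w/2f) with w = 12.52 mm and f = 438 mm.
w/2f = 0.01429; arctan(0.01429) ≈ 0.8188°, so α ≈ 1.6377°.

1.638°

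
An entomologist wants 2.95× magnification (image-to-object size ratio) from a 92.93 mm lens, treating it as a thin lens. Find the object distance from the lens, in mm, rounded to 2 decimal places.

With m = dᵢ/dₒ and 1/f = 1/dₒ + 1/dᵢ, substituting dᵢ = m·dₒ gives 1/f = (1 + 1/m)/dₒ, hence dₒ = f·(1 + 1/m).
dₒ = 92.93 × (1 + 1/2.95) = 92.93 × 1.33898 ≈ 124.432 mm.

124.43 mm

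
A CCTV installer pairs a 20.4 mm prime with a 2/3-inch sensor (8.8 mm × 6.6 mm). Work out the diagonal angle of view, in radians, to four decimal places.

Sensor diagonal = √(8.8² + 6.6²) = √121.0000 ≈ 11.0000 mm.
Angle of view α = 2·arctan(d/2f) with d = 11.0000 mm and f = 20.4 mm.
d/2f = 0.26961; arctan(0.26961) ≈ 0.2633 rad, so α ≈ 0.5267 rad.

0.5267 rad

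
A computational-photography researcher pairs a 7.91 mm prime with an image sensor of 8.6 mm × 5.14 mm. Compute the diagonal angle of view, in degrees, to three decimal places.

Sensor diagonal = √(8.6² + 5.14²) = √100.3796 ≈ 10.0190 mm.
Angle of view α = 2·arctan(d/2f) with d = 10.0190 mm and f = 7.91 mm.
d/2f = 0.63331; arctan(0.63331) ≈ 32.3465°, so α ≈ 64.6930°.

64.693°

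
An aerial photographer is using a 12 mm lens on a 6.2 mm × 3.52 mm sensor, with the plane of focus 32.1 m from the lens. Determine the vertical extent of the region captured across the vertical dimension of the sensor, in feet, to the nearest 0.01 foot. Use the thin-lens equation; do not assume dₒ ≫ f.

dₒ: 32.1 m = 32100 mm.
Similar triangles through the lens centre give W/dₒ = h/dᵢ; with 1/f = 1/dₒ + 1/dᵢ this gives W = h·(dₒ − f)/f.
W = 3.52 mm × (32100 − 12) / 12 = 3.52 × 2674.0000 ≈ 9412.480 mm = 9412.480/304.8 ft = 30.8808 ft.

30.88 ft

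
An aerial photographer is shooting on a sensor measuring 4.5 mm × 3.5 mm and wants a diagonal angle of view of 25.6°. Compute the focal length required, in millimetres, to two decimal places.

12.55 mm

Sensor diagonal = √(4.5² + 3.5²) = √32.5000 ≈ 5.7009 mm.
From α = 2·arctan(d/2f) we get f = d / (2·tan(α/2)).
With d = 5.7009 mm and α/2 = 12.8°, tan(α/2) ≈ 0.22719, so f ≈ 5.7009 / 0.45439 ≈ 12.5463 mm.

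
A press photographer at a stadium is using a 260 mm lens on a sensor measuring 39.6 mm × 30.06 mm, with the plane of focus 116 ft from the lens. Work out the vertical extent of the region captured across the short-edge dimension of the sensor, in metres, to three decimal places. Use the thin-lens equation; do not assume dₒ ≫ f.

4.058 m

dₒ: 116 ft × 304.8 mm/ft = 35356.80 mm.
Similar triangles through the lens centre give W/dₒ = h/dᵢ; with 1/f = 1/dₒ + 1/dᵢ this gives W = h·(dₒ − f)/f.
W = 30.06 mm × (35356.8 − 260) / 260 = 30.06 × 134.9877 ≈ 4057.730 mm = 4.05773 m.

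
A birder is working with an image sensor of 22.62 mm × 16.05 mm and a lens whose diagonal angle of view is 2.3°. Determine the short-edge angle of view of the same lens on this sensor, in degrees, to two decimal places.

1.33°

Sensor diagonal = √(22.62² + 16.05²) = √769.2669 ≈ 27.7357 mm.
From the diagonal AOV: f = 27.7357 / (2·tan(1.15°)) = 27.7357 / 0.04015 ≈ 690.8361 mm.
Short-edge AOV = 2·arctan(16.05 / (2 × 690.8361)) = 2·arctan(0.01162) ≈ 1.3311°.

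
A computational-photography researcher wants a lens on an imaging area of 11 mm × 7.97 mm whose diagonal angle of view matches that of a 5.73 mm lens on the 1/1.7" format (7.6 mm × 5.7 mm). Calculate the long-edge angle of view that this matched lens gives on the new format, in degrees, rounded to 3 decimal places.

Sensor diagonal = √(7.6² + 5.7²) = √90.2500 ≈ 9.5000 mm.
Sensor diagonal = √(11² + 7.97²) = √184.5209 ≈ 13.5838 mm.
Equal diagonal AOV ⇒ f₂ = f₁ · 13.5838/9.5000 = 5.73 × 1.42988 ≈ 8.1932 mm.
Long-edge AOV on the new format = 2·arctan(11 / (2 × 8.1932)) = 2·arctan(0.67129) ≈ 67.7460°.

67.746°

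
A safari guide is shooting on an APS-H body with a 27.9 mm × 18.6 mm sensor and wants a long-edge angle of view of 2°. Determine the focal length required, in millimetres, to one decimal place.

From α = 2·arctan(w/2f) we get f = w / (2·tan(α/2)).
With w = 27.9 mm and α/2 = 1°, tan(α/2) ≈ 0.01746, so f ≈ 27.9 / 0.03491 ≈ 799.1950 mm.

799.2 mm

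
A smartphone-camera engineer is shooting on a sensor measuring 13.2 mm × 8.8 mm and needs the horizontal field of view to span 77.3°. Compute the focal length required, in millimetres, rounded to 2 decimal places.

From α = 2·arctan(w/2f) we get f = w / (2·tan(α/2)).
With w = 13.2 mm and α/2 = 38.65°, tan(α/2) ≈ 0.79972, so f ≈ 13.2 / 1.59944 ≈ 8.2529 mm.

8.25 mm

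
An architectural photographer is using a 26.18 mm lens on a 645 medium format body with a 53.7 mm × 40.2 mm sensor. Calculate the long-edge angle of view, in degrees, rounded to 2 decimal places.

Angle of view α = 2·arctan(w/2f) with w = 53.7 mm and f = 26.18 mm.
w/2f = 1.02559; arctan(1.02559) ≈ 45.7239°, so α ≈ 91.4477°.

91.45°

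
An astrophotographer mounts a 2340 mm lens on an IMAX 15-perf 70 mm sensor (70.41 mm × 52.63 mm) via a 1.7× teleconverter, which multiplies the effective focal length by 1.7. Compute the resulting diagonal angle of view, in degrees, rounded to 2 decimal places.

1.27°

Effective focal length f = 2340 × 1.7 = 3978 mm.
Sensor diagonal = √(70.41² + 52.63²) = √7727.4850 ≈ 87.9061 mm.
α = 2·arctan(87.906 / (2 × 3978)) = 2·arctan(0.01105) ≈ 1.2661°.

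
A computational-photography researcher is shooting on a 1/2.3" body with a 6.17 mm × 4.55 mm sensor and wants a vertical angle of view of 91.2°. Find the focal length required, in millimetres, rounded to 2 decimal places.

From α = 2·arctan(h/2f) we get f = h / (2·tan(α/2)).
With h = 4.55 mm and α/2 = 45.6°, tan(α/2) ≈ 1.02117, so f ≈ 4.55 / 2.04233 ≈ 2.2278 mm.

2.23 mm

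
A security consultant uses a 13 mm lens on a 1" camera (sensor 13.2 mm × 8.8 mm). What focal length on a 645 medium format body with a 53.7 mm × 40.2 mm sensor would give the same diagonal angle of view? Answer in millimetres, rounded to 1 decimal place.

Sensor diagonal = √(13.2² + 8.8²) = √251.6800 ≈ 15.8644 mm.
Sensor diagonal = √(53.7² + 40.2²) = √4499.7300 ≈ 67.0800 mm.
Equal angle of view means equal diagonal/f ratio, so f₂ = f₁ · (diagonal₂/diagonal₁) = 13 × 67.0800/15.8644.
f₂ = 13 × 4.22833 ≈ 54.968 mm.

55.0 mm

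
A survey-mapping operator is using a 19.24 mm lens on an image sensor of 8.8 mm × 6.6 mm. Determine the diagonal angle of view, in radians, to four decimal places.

Sensor diagonal = √(8.8² + 6.6²) = √121.0000 ≈ 11.0000 mm.
Angle of view α = 2·arctan(d/2f) with d = 11.0000 mm and f = 19.24 mm.
d/2f = 0.28586; arctan(0.28586) ≈ 0.2784 rad, so α ≈ 0.5569 rad.

0.5569 rad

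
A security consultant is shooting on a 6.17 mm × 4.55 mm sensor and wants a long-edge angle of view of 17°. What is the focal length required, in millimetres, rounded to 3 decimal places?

From α = 2·arctan(w/2f) we get f = w / (2·tan(α/2)).
With w = 6.17 mm and α/2 = 8.5°, tan(α/2) ≈ 0.14945, so f ≈ 6.17 / 0.29890 ≈ 20.6422 mm.

20.642 mm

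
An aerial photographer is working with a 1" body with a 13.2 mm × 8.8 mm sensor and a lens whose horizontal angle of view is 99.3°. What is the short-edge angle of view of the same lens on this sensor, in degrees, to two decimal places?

76.24°

From the horizontal AOV: f = 13.2 / (2·tan(49.65°)) = 13.2 / 2.35415 ≈ 5.6071 mm.
Short-edge AOV = 2·arctan(8.8 / (2 × 5.6071)) = 2·arctan(0.78472) ≈ 76.2438°.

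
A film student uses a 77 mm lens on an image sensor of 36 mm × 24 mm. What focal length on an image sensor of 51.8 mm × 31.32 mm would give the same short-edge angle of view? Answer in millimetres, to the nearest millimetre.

100 mm

Equal angle of view means equal height/f ratio, so f₂ = f₁ · (height₂/height₁) = 77 × 31.32/24.
f₂ = 77 × 1.30500 ≈ 100.485 mm.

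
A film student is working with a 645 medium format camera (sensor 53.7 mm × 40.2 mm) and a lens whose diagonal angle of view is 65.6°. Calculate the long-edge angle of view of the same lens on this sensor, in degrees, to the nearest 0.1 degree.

Sensor diagonal = √(53.7² + 40.2²) = √4499.7300 ≈ 67.0800 mm.
From the diagonal AOV: f = 67.0800 / (2·tan(32.8°)) = 67.0800 / 1.28891 ≈ 52.0439 mm.
Long-edge AOV = 2·arctan(53.7 / (2 × 52.0439)) = 2·arctan(0.51591) ≈ 54.5794°.

54.6°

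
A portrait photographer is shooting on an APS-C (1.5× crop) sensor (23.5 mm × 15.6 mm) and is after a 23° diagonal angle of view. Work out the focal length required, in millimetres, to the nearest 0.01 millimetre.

69.32 mm

Sensor diagonal = √(23.5² + 15.6²) = √795.6100 ≈ 28.2066 mm.
From α = 2·arctan(d/2f) we get f = d / (2·tan(α/2)).
With d = 28.2066 mm and α/2 = 11.5°, tan(α/2) ≈ 0.20345, so f ≈ 28.2066 / 0.40690 ≈ 69.3198 mm.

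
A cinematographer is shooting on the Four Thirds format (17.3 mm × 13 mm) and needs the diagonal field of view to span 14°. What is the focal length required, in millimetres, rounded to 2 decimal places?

88.12 mm

Sensor diagonal = √(17.3² + 13²) = √468.2900 ≈ 21.6400 mm.
From α = 2·arctan(d/2f) we get f = d / (2·tan(α/2)).
With d = 21.6400 mm and α/2 = 7°, tan(α/2) ≈ 0.12278, so f ≈ 21.6400 / 0.24557 ≈ 88.1219 mm.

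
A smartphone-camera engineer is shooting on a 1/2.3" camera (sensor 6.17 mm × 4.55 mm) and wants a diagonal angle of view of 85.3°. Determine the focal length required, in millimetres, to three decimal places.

Sensor diagonal = √(6.17² + 4.55²) = √58.7714 ≈ 7.6663 mm.
From α = 2·arctan(d/2f) we get f = d / (2·tan(α/2)).
With d = 7.6663 mm and α/2 = 42.65°, tan(α/2) ≈ 0.92116, so f ≈ 7.6663 / 1.84232 ≈ 4.1612 mm.

4.161 mm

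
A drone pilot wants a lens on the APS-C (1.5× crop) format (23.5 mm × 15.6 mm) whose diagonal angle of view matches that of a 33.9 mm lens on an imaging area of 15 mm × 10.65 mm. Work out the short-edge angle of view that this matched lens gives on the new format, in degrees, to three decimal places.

17.069°

Sensor diagonal = √(15² + 10.65²) = √338.4225 ≈ 18.3963 mm.
Sensor diagonal = √(23.5² + 15.6²) = √795.6100 ≈ 28.2066 mm.
Equal diagonal AOV ⇒ f₂ = f₁ · 28.2066/18.3963 = 33.9 × 1.53328 ≈ 51.9781 mm.
Short-edge AOV on the new format = 2·arctan(15.6 / (2 × 51.9781)) = 2·arctan(0.15006) ≈ 17.0686°.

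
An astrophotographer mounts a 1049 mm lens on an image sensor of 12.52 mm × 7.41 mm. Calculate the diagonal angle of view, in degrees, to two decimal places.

0.79°

Sensor diagonal = √(12.52² + 7.41²) = √211.6585 ≈ 14.5485 mm.
Angle of view α = 2·arctan(d/2f) with d = 14.5485 mm and f = 1049 mm.
d/2f = 0.00693; arctan(0.00693) ≈ 0.3973°, so α ≈ 0.7946°.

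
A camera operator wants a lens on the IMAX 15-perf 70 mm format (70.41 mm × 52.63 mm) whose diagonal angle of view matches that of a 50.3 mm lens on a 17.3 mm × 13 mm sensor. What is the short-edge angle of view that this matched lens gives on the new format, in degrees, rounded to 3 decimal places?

14.677°

Sensor diagonal = √(17.3² + 13²) = √468.2900 ≈ 21.6400 mm.
Sensor diagonal = √(70.41² + 52.63²) = √7727.4850 ≈ 87.9061 mm.
Equal diagonal AOV ⇒ f₂ = f₁ · 87.9061/21.6400 = 50.3 × 4.06220 ≈ 204.3288 mm.
Short-edge AOV on the new format = 2·arctan(52.63 / (2 × 204.3288)) = 2·arctan(0.12879) ≈ 14.6772°.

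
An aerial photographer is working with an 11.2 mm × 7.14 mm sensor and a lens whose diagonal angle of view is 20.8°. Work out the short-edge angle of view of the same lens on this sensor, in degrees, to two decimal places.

Sensor diagonal = √(11.2² + 7.14²) = √176.4196 ≈ 13.2823 mm.
From the diagonal AOV: f = 13.2823 / (2·tan(10.4°)) = 13.2823 / 0.36707 ≈ 36.1848 mm.
Short-edge AOV = 2·arctan(7.14 / (2 × 36.1848)) = 2·arctan(0.09866) ≈ 11.2692°.

11.27°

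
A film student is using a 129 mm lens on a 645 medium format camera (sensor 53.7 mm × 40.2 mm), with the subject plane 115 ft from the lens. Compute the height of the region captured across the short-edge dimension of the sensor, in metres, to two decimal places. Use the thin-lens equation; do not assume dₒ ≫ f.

10.88 m

dₒ: 115 ft × 304.8 mm/ft = 35052.00 mm.
Similar triangles through the lens centre give W/dₒ = h/dᵢ; with 1/f = 1/dₒ + 1/dᵢ this gives W = h·(dₒ − f)/f.
W = 40.2 mm × (35052 − 129) / 129 = 40.2 × 270.7209 ≈ 10882.981 mm = 10.883 m.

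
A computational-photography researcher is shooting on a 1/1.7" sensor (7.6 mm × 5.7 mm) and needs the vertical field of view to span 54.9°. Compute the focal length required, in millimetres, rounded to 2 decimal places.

5.49 mm

From α = 2·arctan(h/2f) we get f = h / (2·tan(α/2)).
With h = 5.7 mm and α/2 = 27.45°, tan(α/2) ≈ 0.51946, so f ≈ 5.7 / 1.03892 ≈ 5.4865 mm.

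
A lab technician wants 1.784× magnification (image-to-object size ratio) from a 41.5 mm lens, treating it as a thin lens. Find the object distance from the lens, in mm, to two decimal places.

64.76 mm

With m = dᵢ/dₒ and 1/f = 1/dₒ + 1/dᵢ, substituting dᵢ = m·dₒ gives 1/f = (1 + 1/m)/dₒ, hence dₒ = f·(1 + 1/m).
dₒ = 41.5 × (1 + 1/1.784) = 41.5 × 1.56054 ≈ 64.762 mm.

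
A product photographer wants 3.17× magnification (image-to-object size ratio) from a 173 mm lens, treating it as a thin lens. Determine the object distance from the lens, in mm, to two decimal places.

227.57 mm

With m = dᵢ/dₒ and 1/f = 1/dₒ + 1/dᵢ, substituting dᵢ = m·dₒ gives 1/f = (1 + 1/m)/dₒ, hence dₒ = f·(1 + 1/m).
dₒ = 173 × (1 + 1/3.17) = 173 × 1.31546 ≈ 227.574 mm.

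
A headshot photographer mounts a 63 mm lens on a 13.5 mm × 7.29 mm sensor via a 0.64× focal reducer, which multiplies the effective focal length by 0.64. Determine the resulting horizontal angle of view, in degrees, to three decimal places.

19.008°

Effective focal length f = 63 × 0.64 = 40.32 mm.
α = 2·arctan(13.5 / (2 × 40.32)) = 2·arctan(0.16741) ≈ 19.0076°.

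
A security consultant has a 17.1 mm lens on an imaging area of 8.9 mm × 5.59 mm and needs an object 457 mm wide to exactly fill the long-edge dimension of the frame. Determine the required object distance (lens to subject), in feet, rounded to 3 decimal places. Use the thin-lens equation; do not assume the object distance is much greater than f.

2.937 ft

Magnification m = w/W = dᵢ/dₒ; combined with 1/f = 1/dₒ + 1/dᵢ this gives dₒ = f·(1 + W/w).
dₒ = 17.1 mm × (1 + 457/8.9) = 17.1 × 52.3483 ≈ 895.156 mm = 895.156/304.8 ft = 2.93686 ft.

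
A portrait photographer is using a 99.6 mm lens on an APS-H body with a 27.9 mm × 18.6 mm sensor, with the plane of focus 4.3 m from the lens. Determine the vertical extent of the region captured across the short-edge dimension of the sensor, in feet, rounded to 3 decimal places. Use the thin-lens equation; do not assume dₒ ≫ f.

dₒ: 4.3 m = 4300 mm.
Similar triangles through the lens centre give W/dₒ = h/dᵢ; with 1/f = 1/dₒ + 1/dᵢ this gives W = h·(dₒ − f)/f.
W = 18.6 mm × (4300 − 99.6) / 99.6 = 18.6 × 42.1727 ≈ 784.412 mm = 784.412/304.8 ft = 2.57353 ft.

2.574 ft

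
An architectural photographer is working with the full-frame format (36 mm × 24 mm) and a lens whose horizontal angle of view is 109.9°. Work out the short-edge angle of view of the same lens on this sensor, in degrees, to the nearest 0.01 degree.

From the horizontal AOV: f = 36 / (2·tan(54.95°)) = 36 / 2.85100 ≈ 12.6272 mm.
Short-edge AOV = 2·arctan(24 / (2 × 12.6272)) = 2·arctan(0.95033) ≈ 87.0824°.

87.08°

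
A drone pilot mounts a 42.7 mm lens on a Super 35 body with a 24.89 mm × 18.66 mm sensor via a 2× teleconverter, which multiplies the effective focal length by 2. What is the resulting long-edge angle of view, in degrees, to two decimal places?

16.58°

Effective focal length f = 42.7 × 2 = 85.4 mm.
α = 2·arctan(24.89 / (2 × 85.4)) = 2·arctan(0.14573) ≈ 16.5822°.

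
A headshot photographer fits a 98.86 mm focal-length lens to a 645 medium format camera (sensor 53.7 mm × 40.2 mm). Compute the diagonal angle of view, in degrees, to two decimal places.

Sensor diagonal = √(53.7² + 40.2²) = √4499.7300 ≈ 67.0800 mm.
Angle of view α = 2·arctan(d/2f) with d = 67.0800 mm and f = 98.86 mm.
d/2f = 0.33927; arctan(0.33927) ≈ 18.7404°, so α ≈ 37.4808°.

37.48°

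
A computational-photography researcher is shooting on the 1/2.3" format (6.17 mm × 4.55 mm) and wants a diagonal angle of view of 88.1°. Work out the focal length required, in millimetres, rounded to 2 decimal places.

Sensor diagonal = √(6.17² + 4.55²) = √58.7714 ≈ 7.6663 mm.
From α = 2·arctan(d/2f) we get f = d / (2·tan(α/2)).
With d = 7.6663 mm and α/2 = 44.05°, tan(α/2) ≈ 0.96738, so f ≈ 7.6663 / 1.93475 ≈ 3.9624 mm.

3.96 mm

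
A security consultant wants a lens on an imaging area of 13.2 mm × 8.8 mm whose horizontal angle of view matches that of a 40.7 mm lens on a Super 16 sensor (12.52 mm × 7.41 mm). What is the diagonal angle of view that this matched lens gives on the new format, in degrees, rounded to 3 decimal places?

Equal horizontal AOV ⇒ f₂ = f₁ · 13.2/12.52 = 40.7 × 1.05431 ≈ 42.9105 mm.
Sensor diagonal = √(13.2² + 8.8²) = √251.6800 ≈ 15.8644 mm.
Diagonal AOV on the new format = 2·arctan(15.8644 / (2 × 42.9105)) = 2·arctan(0.18485) ≈ 20.9463°.

20.946°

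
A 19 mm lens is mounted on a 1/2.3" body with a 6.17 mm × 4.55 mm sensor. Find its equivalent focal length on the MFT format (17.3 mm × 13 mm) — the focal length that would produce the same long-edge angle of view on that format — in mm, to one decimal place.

Equal angle of view means equal width/f ratio, so f₂ = f₁ · (width₂/width₁) = 19 × 17.3/6.17.
f₂ = 19 × 2.80389 ≈ 53.274 mm.

53.3 mm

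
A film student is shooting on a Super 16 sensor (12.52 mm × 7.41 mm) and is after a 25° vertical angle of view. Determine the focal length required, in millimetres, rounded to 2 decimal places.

16.71 mm

From α = 2·arctan(h/2f) we get f = h / (2·tan(α/2)).
With h = 7.41 mm and α/2 = 12.5°, tan(α/2) ≈ 0.22169, so f ≈ 7.41 / 0.44339 ≈ 16.7122 mm.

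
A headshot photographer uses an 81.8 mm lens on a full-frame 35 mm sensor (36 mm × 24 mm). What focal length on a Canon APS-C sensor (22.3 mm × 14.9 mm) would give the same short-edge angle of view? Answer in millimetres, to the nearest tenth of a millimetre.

Equal angle of view means equal height/f ratio, so f₂ = f₁ · (height₂/height₁) = 81.8 × 14.9/24.
f₂ = 81.8 × 0.62083 ≈ 50.784 mm.

50.8 mm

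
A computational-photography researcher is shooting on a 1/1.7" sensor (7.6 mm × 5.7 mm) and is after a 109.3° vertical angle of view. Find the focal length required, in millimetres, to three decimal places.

From α = 2·arctan(h/2f) we get f = h / (2·tan(α/2)).
With h = 5.7 mm and α/2 = 54.65°, tan(α/2) ≈ 1.40974, so f ≈ 5.7 / 2.81948 ≈ 2.0216 mm.

2.022 mm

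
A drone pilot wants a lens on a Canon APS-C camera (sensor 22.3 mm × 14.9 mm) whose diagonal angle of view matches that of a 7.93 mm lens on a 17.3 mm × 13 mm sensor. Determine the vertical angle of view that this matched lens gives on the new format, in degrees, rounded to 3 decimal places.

Sensor diagonal = √(17.3² + 13²) = √468.2900 ≈ 21.6400 mm.
Sensor diagonal = √(22.3² + 14.9²) = √719.3000 ≈ 26.8198 mm.
Equal diagonal AOV ⇒ f₂ = f₁ · 26.8198/21.6400 = 7.93 × 1.23936 ≈ 9.8281 mm.
Vertical AOV on the new format = 2·arctan(14.9 / (2 × 9.8281)) = 2·arctan(0.75803) ≈ 74.3263°.

74.326°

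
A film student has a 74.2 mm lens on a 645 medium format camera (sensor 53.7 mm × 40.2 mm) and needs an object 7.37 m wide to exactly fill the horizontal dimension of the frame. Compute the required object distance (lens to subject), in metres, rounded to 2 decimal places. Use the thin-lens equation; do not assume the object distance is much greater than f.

W: 7.37 m = 7370 mm.
Magnification m = w/W = dᵢ/dₒ; combined with 1/f = 1/dₒ + 1/dᵢ this gives dₒ = f·(1 + W/w).
dₒ = 74.2 mm × (1 + 7370/53.7) = 74.2 × 138.2439 ≈ 10257.701 mm = 10.2577 m.

10.26 m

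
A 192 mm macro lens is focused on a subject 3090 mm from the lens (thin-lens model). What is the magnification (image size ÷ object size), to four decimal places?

Thin lens: 1/f = 1/dₒ + 1/dᵢ → 1/dᵢ = 1/192 − 1/3090 = 0.0048847 mm⁻¹, so dᵢ ≈ 204.7205 mm.
Magnification m = dᵢ/dₒ = 204.7205/3090 ≈ 0.06625.

0.0663×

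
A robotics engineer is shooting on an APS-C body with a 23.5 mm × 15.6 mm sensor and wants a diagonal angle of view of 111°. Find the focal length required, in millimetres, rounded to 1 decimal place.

9.7 mm

Sensor diagonal = √(23.5² + 15.6²) = √795.6100 ≈ 28.2066 mm.
From α = 2·arctan(d/2f) we get f = d / (2·tan(α/2)).
With d = 28.2066 mm and α/2 = 55.5°, tan(α/2) ≈ 1.45501, so f ≈ 28.2066 / 2.91002 ≈ 9.6929 mm.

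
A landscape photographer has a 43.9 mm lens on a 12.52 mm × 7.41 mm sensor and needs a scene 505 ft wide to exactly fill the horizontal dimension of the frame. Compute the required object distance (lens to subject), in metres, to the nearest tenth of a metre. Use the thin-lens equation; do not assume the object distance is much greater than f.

W: 505 ft × 304.8 mm/ft = 153924.00 mm.
Magnification m = w/W = dᵢ/dₒ; combined with 1/f = 1/dₒ + 1/dᵢ this gives dₒ = f·(1 + W/w).
dₒ = 43.9 mm × (1 + 153924/12.52) = 43.9 × 12295.2488 ≈ 539761.423 mm = 539.761 m.

539.8 m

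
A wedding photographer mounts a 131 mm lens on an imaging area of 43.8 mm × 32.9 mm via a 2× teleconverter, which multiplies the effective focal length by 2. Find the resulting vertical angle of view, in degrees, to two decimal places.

Effective focal length f = 131 × 2 = 262 mm.
α = 2·arctan(32.9 / (2 × 262)) = 2·arctan(0.06279) ≈ 7.1853°.

7.19°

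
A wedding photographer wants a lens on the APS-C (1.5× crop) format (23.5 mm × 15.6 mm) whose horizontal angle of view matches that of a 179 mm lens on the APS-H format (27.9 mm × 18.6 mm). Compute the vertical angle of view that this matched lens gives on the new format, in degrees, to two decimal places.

Equal horizontal AOV ⇒ f₂ = f₁ · 23.5/27.9 = 179 × 0.84229 ≈ 150.7706 mm.
Vertical AOV on the new format = 2·arctan(15.6 / (2 × 150.7706)) = 2·arctan(0.05173) ≈ 5.9230°.

5.92°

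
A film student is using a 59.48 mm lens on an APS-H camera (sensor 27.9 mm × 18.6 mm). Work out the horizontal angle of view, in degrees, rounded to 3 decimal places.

Angle of view α = 2·arctan(w/2f) with w = 27.9 mm and f = 59.48 mm.
w/2f = 0.23453; arctan(0.23453) ≈ 13.1992°, so α ≈ 26.3983°.

26.398°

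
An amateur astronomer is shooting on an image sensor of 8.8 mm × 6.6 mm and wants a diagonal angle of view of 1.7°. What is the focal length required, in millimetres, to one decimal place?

370.7 mm

Sensor diagonal = √(8.8² + 6.6²) = √121.0000 ≈ 11.0000 mm.
From α = 2·arctan(d/2f) we get f = d / (2·tan(α/2)).
With d = 11.0000 mm and α/2 = 0.85°, tan(α/2) ≈ 0.01484, so f ≈ 11.0000 / 0.02967 ≈ 370.7102 mm.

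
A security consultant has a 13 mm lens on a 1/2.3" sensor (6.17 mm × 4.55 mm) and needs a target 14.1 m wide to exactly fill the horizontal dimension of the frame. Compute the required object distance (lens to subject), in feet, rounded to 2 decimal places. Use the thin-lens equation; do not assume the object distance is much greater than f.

97.51 ft

W: 14.1 m = 14100 mm.
Magnification m = w/W = dᵢ/dₒ; combined with 1/f = 1/dₒ + 1/dᵢ this gives dₒ = f·(1 + W/w).
dₒ = 13 mm × (1 + 14100/6.17) = 13 × 2286.2512 ≈ 29721.266 mm = 29721.266/304.8 ft = 97.5107 ft.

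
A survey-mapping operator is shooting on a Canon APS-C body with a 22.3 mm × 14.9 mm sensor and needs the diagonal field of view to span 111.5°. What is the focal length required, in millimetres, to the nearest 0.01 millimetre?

9.13 mm

Sensor diagonal = √(22.3² + 14.9²) = √719.3000 ≈ 26.8198 mm.
From α = 2·arctan(d/2f) we get f = d / (2·tan(α/2)).
With d = 26.8198 mm and α/2 = 55.75°, tan(α/2) ≈ 1.46870, so f ≈ 26.8198 / 2.93739 ≈ 9.1305 mm.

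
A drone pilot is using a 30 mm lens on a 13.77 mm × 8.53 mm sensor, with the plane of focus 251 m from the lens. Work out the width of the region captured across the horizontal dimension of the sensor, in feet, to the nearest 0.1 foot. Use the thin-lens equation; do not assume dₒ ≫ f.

dₒ: 251 m = 251000 mm.
Similar triangles through the lens centre give W/dₒ = w/dᵢ; with 1/f = 1/dₒ + 1/dᵢ this gives W = w·(dₒ − f)/f.
W = 13.77 mm × (251000 − 30) / 30 = 13.77 × 8365.6667 ≈ 115195.230 mm = 115195.230/304.8 ft = 377.937 ft.

377.9 ft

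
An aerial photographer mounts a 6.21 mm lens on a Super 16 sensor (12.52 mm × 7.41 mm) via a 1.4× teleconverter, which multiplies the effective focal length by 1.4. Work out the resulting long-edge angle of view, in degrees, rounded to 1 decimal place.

71.5°

Effective focal length f = 6.21 × 1.4 = 8.694 mm.
α = 2·arctan(12.52 / (2 × 8.694)) = 2·arctan(0.72004) ≈ 71.5106°.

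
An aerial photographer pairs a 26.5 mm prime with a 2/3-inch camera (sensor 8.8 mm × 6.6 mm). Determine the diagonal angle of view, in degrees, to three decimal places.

23.450°

Sensor diagonal = √(8.8² + 6.6²) = √121.0000 ≈ 11.0000 mm.
Angle of view α = 2·arctan(d/2f) with d = 11.0000 mm and f = 26.5 mm.
d/2f = 0.20755; arctan(0.20755) ≈ 11.7251°, so α ≈ 23.4502°.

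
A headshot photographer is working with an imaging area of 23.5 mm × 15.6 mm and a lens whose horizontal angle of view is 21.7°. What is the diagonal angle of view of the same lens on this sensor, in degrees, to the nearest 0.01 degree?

From the horizontal AOV: f = 23.5 / (2·tan(10.85°)) = 23.5 / 0.38333 ≈ 61.3050 mm.
Sensor diagonal = √(23.5² + 15.6²) = √795.6100 ≈ 28.2066 mm.
Diagonal AOV = 2·arctan(28.2066 / (2 × 61.3050)) = 2·arctan(0.23005) ≈ 25.9111°.

25.91°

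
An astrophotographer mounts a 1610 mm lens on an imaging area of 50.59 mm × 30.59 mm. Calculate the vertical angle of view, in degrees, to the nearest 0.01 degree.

1.09°

Angle of view α = 2·arctan(h/2f) with h = 30.59 mm and f = 1610 mm.
h/2f = 0.00950; arctan(0.00950) ≈ 0.5443°, so α ≈ 1.0886°.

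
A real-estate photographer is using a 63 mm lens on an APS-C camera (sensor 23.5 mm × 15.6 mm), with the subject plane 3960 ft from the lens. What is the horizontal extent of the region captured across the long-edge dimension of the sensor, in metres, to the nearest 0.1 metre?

450.2 m

dₒ: 3960 ft × 304.8 mm/ft = 1207007.96 mm.
Similar triangles through the lens centre give W/dₒ = w/dᵢ; with 1/f = 1/dₒ + 1/dᵢ this gives W = w·(dₒ − f)/f.
W = 23.5 mm × (1.20701e+06 − 63) / 63 = 23.5 × 19157.8565 ≈ 450209.628 mm = 450.21 m.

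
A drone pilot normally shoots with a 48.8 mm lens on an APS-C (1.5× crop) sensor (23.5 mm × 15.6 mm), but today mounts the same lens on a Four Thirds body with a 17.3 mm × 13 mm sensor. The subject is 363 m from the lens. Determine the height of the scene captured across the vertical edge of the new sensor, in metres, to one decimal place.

The focal length stays 48.8 mm; the relevant sensor dimension is now h = 13 mm. Object distance dₒ = 363 m = 363000 mm.
Thin-lens field height W = h·(dₒ − f)/f = 13 × (363000 − 48.8)/48.8 ≈ 96687.820 mm = 96.6878 m.

96.7 m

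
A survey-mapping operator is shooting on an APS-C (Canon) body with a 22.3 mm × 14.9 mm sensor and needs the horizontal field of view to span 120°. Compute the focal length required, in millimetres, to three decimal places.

6.437 mm

From α = 2·arctan(w/2f) we get f = w / (2·tan(α/2)).
With w = 22.3 mm and α/2 = 60°, tan(α/2) ≈ 1.73205, so f ≈ 22.3 / 3.46410 ≈ 6.4375 mm.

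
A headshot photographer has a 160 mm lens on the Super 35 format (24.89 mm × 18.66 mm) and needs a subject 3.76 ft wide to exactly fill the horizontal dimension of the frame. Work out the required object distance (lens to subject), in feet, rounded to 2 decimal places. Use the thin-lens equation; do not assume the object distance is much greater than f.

W: 3.76 ft × 304.8 mm/ft = 1146.05 mm.
Magnification m = w/W = dᵢ/dₒ; combined with 1/f = 1/dₒ + 1/dᵢ this gives dₒ = f·(1 + W/w).
dₒ = 160 mm × (1 + 1146.05/24.89) = 160 × 47.0445 ≈ 7527.122 mm = 7527.122/304.8 ft = 24.6953 ft.

24.70 ft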